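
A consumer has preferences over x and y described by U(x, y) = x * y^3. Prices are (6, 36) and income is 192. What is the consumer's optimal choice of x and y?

MU_x = y^3 and MU_y = 3·x·y^2.
MRS = MU_x/MU_y = (1/3)·y/x.
Tangency: set MRS = p_x/p_y = 6/36 = 1/6.
So (1/3)·y/x = 1/6, i.e. y = 0.5·x.
Substitute into the budget 6·x + 36·y = 192: 24·x = 192, so x* = 8.
Then y* = 0.5·8 = 4.

x* = 8, y* = 4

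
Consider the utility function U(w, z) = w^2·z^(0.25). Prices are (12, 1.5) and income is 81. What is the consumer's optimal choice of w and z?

MU_w = 2·w·z^(0.25) and MU_z = 0.25·w^2·z^(-0.75).
MRS = MU_w/MU_z = (8)·z/w.
Tangency: set MRS = p_w/p_z = 12/1.5 = 8.
So (8)·z/w = 8, i.e. z = w.
Substitute into the budget 12·w + 1.5·z = 81: 13.5·w = 81, so w* = 6.
Then z* = 6.

w* = 6, z* = 6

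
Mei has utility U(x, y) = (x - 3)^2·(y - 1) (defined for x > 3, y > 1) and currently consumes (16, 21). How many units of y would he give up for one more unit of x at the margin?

MRS = 40/13

MU_x = 2·(x−3)·(y−1), MU_y = (x−3)^2.
MRS = (2/1)·(y−1)/(x−3).
At (16, 21): MRS = 40/13.
The indifference curve has slope −40/13 at this bundle.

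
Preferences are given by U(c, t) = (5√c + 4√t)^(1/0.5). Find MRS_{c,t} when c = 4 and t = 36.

MRS = 3.75

For CES with ρ = 0.5, MRS = (5/4)·√(t/c).
At (4, 36): MRS = 3.75.
So at (4, 36) the consumer would give up 3.75 units of t for one more unit of c.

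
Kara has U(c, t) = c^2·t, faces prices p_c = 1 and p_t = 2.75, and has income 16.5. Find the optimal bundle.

MU_c = 2·c·t and MU_t = c^2.
MRS = MU_c/MU_t = (2/1)·t/c.
Tangency: set MRS = p_c/p_t = 1/2.75 = 4/11.
So (2/1)·t/c = 4/11, i.e. t = (2/11)·c.
Substitute into the budget 1·c + 2.75·t = 16.5: 1.5·c = 16.5, so c* = 11.
Then t* = (2/11)·11 = 2.

c* = 11, t* = 2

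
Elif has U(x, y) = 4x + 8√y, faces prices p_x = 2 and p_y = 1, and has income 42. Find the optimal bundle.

MU_x = 4, MU_y = 8/(2√y).
MRS = 4 ÷ (8/(2√y)).
Tangency: set MRS = p_x/p_y = 2/1 = 2.
MRS depends only on y: √y = 2 ⇒ √y = 2 ⇒ y* = 4.
From the budget, 2·x = 42 − 1·4 = 38, so x* = 19.

x* = 19, y* = 4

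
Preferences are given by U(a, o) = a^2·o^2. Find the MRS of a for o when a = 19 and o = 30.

MU_a = 2·a·o^2 and MU_o = 2·a^2·o.
MRS = MU_a/MU_o = o/a.
At (19, 30): MRS = 30/19.
That is, one extra unit of a is worth 30/19 units of o at the margin.

MRS = 30/19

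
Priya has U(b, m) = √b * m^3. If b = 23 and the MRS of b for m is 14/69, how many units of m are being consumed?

MU_b = 0.5·b^(-0.5)·m^3 and MU_m = 3·√b·m^2.
MRS = MU_b/MU_m = (1/6)·m/b.
Substitute b = 23: MRS = m/138. Setting m/138 = 14/69 gives m = (14/69)·138 = 28.

m = 28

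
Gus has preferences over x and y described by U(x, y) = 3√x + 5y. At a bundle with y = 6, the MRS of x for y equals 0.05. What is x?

x = 36

MU_x = 3/(2√x), MU_y = 5.
MRS = 3/(2√x) ÷ 5.
MRS depends only on x: 0.3/√x = 0.05 ⇒ √x = 0.3/0.05 = 6 ⇒ x = 36.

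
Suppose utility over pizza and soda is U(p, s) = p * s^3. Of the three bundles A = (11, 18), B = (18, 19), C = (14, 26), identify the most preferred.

Bundle C

Evaluate utility at each bundle:
U(A) = 64152.
U(B) = 123462.
U(C) = 246064.
Highest utility is C, so C ≻ B ≻ A.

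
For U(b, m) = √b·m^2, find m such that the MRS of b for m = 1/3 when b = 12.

m = 16

MU_b = 0.5·b^(-0.5)·m^2 and MU_m = 2·√b·m.
MRS = MU_b/MU_m = (0.25)·m/b.
Substitute b = 12: MRS = m/48. Setting m/48 = 1/3 gives m = (1/3)·48 = 16.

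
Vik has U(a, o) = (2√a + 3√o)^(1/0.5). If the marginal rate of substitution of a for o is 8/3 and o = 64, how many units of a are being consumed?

a = 4

For CES with ρ = 0.5, MRS = (2/3)·√(o/a).
Setting (2/3)·√(64/a) = 8/3 gives √(64/a) = 4, so 64/a = 16 and a = 4.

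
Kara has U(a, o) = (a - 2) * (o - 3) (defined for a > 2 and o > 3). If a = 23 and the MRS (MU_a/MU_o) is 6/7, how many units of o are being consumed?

MU_a = (o−3), MU_o = (a−2).
MRS = (o−3)/(a−2).
Substitute a = 23: MRS = (o − 3)/21. Setting this equal to 6/7 gives o − 3 = (6/7)·21 = 18, so o = 21.

o = 21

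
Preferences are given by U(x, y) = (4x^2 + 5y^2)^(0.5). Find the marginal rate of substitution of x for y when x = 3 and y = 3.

MRS = 0.8

For CES with ρ = 2, MRS = (4/5)·(y/x)^(-1).
At (3, 3): MRS = 0.8.
That is, one extra unit of x is worth 0.8 units of y at the margin.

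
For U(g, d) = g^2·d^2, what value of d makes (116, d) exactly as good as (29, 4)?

U(29, 4) = 13456.
Set U(116, d) = 13456 and solve.
With g = 116: 116^2 = 13456, so d^2 = 13456/13456 = 1; taking the square root, d = 1.
Check: U(116, 1) = 13456.

d = 1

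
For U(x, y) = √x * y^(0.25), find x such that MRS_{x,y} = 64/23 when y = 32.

x = 23

MU_x = 0.5·x^(-0.5)·y^(0.25) and MU_y = 0.25·√x·y^(-0.75).
MRS = MU_x/MU_y = (2)·y/x.
Substitute y = 32: MRS = 64/x. Setting 64/x = 64/23 gives x = 64/(64/23) = 23.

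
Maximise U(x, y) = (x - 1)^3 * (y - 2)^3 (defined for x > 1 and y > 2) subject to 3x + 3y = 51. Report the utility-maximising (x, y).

x* = 8, y* = 9

MU_x = 3·(x−1)^2·(y−2)^3, MU_y = 3·(x−1)^3·(y−2)^2.
MRS = (y−2)/(x−1).
Tangency: set MRS = p_x/p_y = 3/3 = 1.
So (y − 2)/(x − 1) = 1, i.e. (y − 2) = (x − 1).
Rewrite the budget in excess-of-subsistence terms: 3·(x − 1) + 3·(y − 2) = 51 − 3·1 − 3·2 = 42.
Substituting, 6·(x − 1) = 42, so x − 1 = 7 and x* = 8.
Then y − 2 = 7, so y* = 9.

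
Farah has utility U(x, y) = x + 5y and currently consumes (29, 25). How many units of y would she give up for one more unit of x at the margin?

MRS = 0.2

MU_x = 1, MU_y = 5, so MRS = 1/5 = 0.2 at every bundle.
At (29, 25): MRS = 0.2.
That is, one extra unit of x is worth 0.2 units of y at the margin.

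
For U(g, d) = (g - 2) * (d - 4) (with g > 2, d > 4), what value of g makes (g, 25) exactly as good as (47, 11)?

g = 17

U(47, 11) = 315.
Set U(g, 25) = 315 and solve.
With d = 25: (25 − 4) = 21, so (g − 2) = 315/21 = 15.
So g = 2 + 15 = 17.
Check: U(17, 25) = 315.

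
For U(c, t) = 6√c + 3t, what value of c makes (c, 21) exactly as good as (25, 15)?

U(25, 15) = 75.
Set U(c, 21) = 75 and solve.
With t = 21: 6√c = 75 − 3·21 = 12, so √c = 2 and c = 4.
Check: U(4, 21) = 75.

c = 4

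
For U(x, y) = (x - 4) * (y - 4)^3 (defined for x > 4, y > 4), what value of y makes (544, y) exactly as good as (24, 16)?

U(24, 16) = 34560.
Set U(544, y) = 34560 and solve.
With x = 544: (544 − 4) = 540, so (y − 4)^3 = 34560/540 = 64.
Taking the cube root (with y > 4): y − 4 = 4, so y = 8.
Check: U(544, 8) = 34560.

y = 8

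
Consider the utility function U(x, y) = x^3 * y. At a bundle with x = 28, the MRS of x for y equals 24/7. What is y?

MU_x = 3·x^2·y and MU_y = x^3.
MRS = MU_x/MU_y = (3/1)·y/x.
Substitute x = 28: MRS = y/(28/3). Setting y/(28/3) = 24/7 gives y = (24/7)·(28/3) = 32.

y = 32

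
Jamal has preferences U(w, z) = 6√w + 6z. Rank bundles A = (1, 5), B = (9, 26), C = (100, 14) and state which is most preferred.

Bundle B

Evaluate utility at each bundle:
U(A) = 36.000.
U(B) = 174.000.
U(C) = 144.000.
Highest utility is B, so B ≻ C ≻ A.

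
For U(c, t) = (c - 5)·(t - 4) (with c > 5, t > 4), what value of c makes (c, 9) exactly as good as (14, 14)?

U(14, 14) = 90.
Set U(c, 9) = 90 and solve.
With t = 9: (9 − 4) = 5, so (c − 5) = 90/5 = 18.
So c = 5 + 18 = 23.
Check: U(23, 9) = 90.

c = 23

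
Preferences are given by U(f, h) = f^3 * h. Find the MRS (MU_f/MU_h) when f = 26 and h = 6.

MRS = 9/13

MU_f = 3·f^2·h and MU_h = f^3.
MRS = MU_f/MU_h = (3/1)·h/f.
At (26, 6): MRS = 9/13.
The indifference curve has slope −9/13 at this bundle.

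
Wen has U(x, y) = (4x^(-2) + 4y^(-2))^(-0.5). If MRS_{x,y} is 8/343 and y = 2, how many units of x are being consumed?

For CES with ρ = -2, MRS = (y/x)^3.
Setting (2/x)^3 = 8/343 gives 2/x = 2/7 and x = 7.

x = 7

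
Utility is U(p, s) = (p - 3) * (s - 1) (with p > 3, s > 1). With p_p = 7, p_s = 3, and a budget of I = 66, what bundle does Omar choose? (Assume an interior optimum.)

p* = 6, s* = 8

MU_p = (s−1), MU_s = (p−3).
MRS = (s−1)/(p−3).
Tangency: set MRS = p_p/p_s = 7/3.
So (s − 1)/(p − 3) = 7/3, i.e. (s − 1) = (7/3)·(p − 3).
Rewrite the budget in excess-of-subsistence terms: 7·(p − 3) + 3·(s − 1) = 66 − 7·3 − 3·1 = 42.
Substituting, 14·(p − 3) = 42, so p − 3 = 3 and p* = 6.
Then s − 1 = (7/3)·3 = 7, so s* = 8.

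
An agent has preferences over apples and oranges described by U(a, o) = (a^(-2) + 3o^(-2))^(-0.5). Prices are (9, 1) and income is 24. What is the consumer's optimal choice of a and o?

a* = 2, o* = 6

For CES with ρ = -2, MRS = (1/3)·(o/a)^3.
Tangency: set MRS = p_a/p_o = 9/1 = 9.
So (o/a)^3 = 27; taking the cube root, o/a = 3, i.e. o = 3·a.
Substitute into the budget 9·a + 1·o = 24: 12·a = 24, so a* = 2 and o* = 3·2 = 6.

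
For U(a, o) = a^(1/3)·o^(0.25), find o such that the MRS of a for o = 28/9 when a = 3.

o = 7

MU_a = 1/3·a^(-2/3)·o^(0.25) and MU_o = 0.25·a^(1/3)·o^(-0.75).
MRS = MU_a/MU_o = (4/3)·o/a.
Substitute a = 3: MRS = o/2.25. Setting o/2.25 = 28/9 gives o = (28/9)·2.25 = 7.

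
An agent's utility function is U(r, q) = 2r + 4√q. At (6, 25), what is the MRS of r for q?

MRS = 5

MU_r = 2, MU_q = 4/(2√q).
MRS = 2 ÷ (4/(2√q)).
At (6, 25): MRS = 5.
So at (6, 25) the consumer would give up 5 units of q for one more unit of r.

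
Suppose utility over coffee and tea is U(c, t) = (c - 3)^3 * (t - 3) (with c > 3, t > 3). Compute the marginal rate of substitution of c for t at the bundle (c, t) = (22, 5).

MRS = 6/19

MU_c = 3·(c−3)^2·(t−3), MU_t = (c−3)^3.
MRS = (3/1)·(t−3)/(c−3).
At (22, 5): MRS = 6/19.
That is, one extra unit of c is worth 6/19 units of t at the margin.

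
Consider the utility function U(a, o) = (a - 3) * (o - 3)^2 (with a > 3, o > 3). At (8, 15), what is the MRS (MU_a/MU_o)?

MU_a = (o−3)^2, MU_o = 2·(a−3)·(o−3).
MRS = (1/2)·(o−3)/(a−3).
At (8, 15): MRS = 1.2.
That is, one extra unit of a is worth 1.2 units of o at the margin.

MRS = 1.2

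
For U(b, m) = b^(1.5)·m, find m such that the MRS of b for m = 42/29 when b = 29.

MU_b = 1.5·√b·m and MU_m = b^(1.5).
MRS = MU_b/MU_m = (1.5)·m/b.
Substitute b = 29: MRS = m/(58/3). Setting m/(58/3) = 42/29 gives m = (42/29)·(58/3) = 28.

m = 28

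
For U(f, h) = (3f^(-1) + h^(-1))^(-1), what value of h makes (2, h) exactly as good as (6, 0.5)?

U depends on (f, h) only through S = 3f^(-1) + h^(-1), so equal utility means equal S. At (6, 0.5): S = 2.5.
With f = 2: 3·2^(-1) = 1.5, so h^(-1) = 2.5 − 1.5 = 1.
Hence h = 1/1 = 1.
Check: U(2, 1) = 0.4.

h = 1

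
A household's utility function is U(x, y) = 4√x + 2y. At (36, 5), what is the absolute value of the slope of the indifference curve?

MRS = 1/6

MU_x = 4/(2√x), MU_y = 2.
MRS = 4/(2√x) ÷ 2.
At (36, 5): MRS = 1/6.
The indifference curve has slope −1/6 at this bundle.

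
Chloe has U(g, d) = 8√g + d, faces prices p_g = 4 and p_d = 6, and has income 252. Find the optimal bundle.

MU_g = 8/(2√g), MU_d = 1.
MRS = 8/(2√g) ÷ 1.
Tangency: set MRS = p_g/p_d = 4/6 = 2/3.
MRS depends only on g: 4/√g = 2/3 ⇒ √g = 4/(2/3) = 6 ⇒ g* = 36.
From the budget, 6·d = 252 − 4·36 = 108, so d* = 18.

g* = 36, d* = 18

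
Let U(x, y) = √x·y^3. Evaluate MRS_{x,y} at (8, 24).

MRS = 0.5

MU_x = 0.5·x^(-0.5)·y^3 and MU_y = 3·√x·y^2.
MRS = MU_x/MU_y = (1/6)·y/x.
At (8, 24): MRS = 0.5.
That is, one extra unit of x is worth 0.5 units of y at the margin.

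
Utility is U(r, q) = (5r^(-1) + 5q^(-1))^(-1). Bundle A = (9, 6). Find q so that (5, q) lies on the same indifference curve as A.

q = 90/7

U depends on (r, q) only through S = 5r^(-1) + 5q^(-1), so equal utility means equal S. At (9, 6): S = 25/18.
With r = 5: 5·5^(-1) = 1, so 5q^(-1) = 25/18 − 1 = 7/18, i.e. q^(-1) = 7/90.
Hence q = 1/(7/90) = 90/7.
Check: U(5, 90/7) = 0.72.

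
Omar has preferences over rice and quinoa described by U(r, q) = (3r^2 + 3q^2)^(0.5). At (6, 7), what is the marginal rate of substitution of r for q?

MRS = 6/7

For CES with ρ = 2, MRS = (q/r)^(-1).
At (6, 7): MRS = 6/7.
That is, one extra unit of r is worth 6/7 units of q at the margin.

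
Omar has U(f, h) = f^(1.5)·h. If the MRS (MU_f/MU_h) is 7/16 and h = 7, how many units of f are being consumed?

f = 24

MU_f = 1.5·√f·h and MU_h = f^(1.5).
MRS = MU_f/MU_h = (1.5)·h/f.
Substitute h = 7: MRS = 10.5/f. Setting 10.5/f = 7/16 gives f = 10.5/(7/16) = 24.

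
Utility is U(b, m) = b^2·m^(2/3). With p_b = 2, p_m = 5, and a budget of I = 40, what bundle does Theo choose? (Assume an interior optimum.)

MU_b = 2·b·m^(2/3) and MU_m = 2/3·b^2·m^(-1/3).
MRS = MU_b/MU_m = (3)·m/b.
Tangency: set MRS = p_b/p_m = 2/5 = 0.4.
So (3)·m/b = 0.4, i.e. m = (2/15)·b.
Substitute into the budget 2·b + 5·m = 40: (8/3)·b = 40, so b* = 15.
Then m* = (2/15)·15 = 2.

b* = 15, m* = 2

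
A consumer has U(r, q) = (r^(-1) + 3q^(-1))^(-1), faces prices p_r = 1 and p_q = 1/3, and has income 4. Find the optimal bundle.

For CES with ρ = -1, MRS = (1/3)·(q/r)^2.
Tangency: set MRS = p_r/p_q = 1/(1/3) = 3.
So (q/r)^2 = 9; taking the square root, q/r = 3, i.e. q = 3·r.
Substitute into the budget 1·r + (1/3)·q = 4: 2·r = 4, so r* = 2 and q* = 3·2 = 6.

r* = 2, q* = 6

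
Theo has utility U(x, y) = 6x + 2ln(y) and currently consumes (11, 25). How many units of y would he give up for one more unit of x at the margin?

MRS = 75

MU_x = 6, MU_y = 2/y.
MRS = 6 ÷ (2/y).
At (11, 25): MRS = 75.
So at (11, 25) the consumer would give up 75 units of y for one more unit of x.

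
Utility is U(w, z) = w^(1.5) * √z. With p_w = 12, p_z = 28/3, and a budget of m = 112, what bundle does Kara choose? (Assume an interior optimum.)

w* = 7, z* = 3

MU_w = 1.5·√w·√z and MU_z = 0.5·w^(1.5)·z^(-0.5).
MRS = MU_w/MU_z = (3)·z/w.
Tangency: set MRS = p_w/p_z = 12/(28/3) = 9/7.
So (3)·z/w = 9/7, i.e. z = (3/7)·w.
Substitute into the budget 12·w + (28/3)·z = 112: 16·w = 112, so w* = 7.
Then z* = (3/7)·7 = 3.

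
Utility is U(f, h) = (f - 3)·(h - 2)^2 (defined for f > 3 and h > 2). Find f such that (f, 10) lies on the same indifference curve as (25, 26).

U(25, 26) = 12672.
Set U(f, 10) = 12672 and solve.
With h = 10: (10 − 2)^2 = 64, so (f − 3) = 12672/64 = 198.
So f = 3 + 198 = 201.
Check: U(201, 10) = 12672.

f = 201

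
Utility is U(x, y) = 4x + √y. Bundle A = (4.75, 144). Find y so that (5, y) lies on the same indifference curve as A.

U(4.75, 144) = 31.
Set U(5, y) = 31 and solve.
With x = 5: √y = 31 − 4·5 = 11, so √y = 11 and y = 121.
Check: U(5, 121) = 31.

y = 121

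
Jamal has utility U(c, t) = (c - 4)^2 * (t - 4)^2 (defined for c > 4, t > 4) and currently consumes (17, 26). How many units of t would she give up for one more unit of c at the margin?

MRS = 22/13

MU_c = 2·(c−4)·(t−4)^2, MU_t = 2·(c−4)^2·(t−4).
MRS = (t−4)/(c−4).
At (17, 26): MRS = 22/13.
The indifference curve has slope −22/13 at this bundle.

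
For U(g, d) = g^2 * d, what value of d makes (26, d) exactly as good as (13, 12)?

d = 3

U(13, 12) = 2028.
Set U(26, d) = 2028 and solve.
With g = 26: 26^2 = 676, so d = 2028/676 = 3.
Check: U(26, 3) = 2028.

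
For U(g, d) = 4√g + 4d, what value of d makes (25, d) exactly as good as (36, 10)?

d = 11

U(36, 10) = 64.
Set U(25, d) = 64 and solve.
With g = 25: √25 = 5, so 4d = 64 − 4·5 = 44 and d = 11.
Check: U(25, 11) = 64.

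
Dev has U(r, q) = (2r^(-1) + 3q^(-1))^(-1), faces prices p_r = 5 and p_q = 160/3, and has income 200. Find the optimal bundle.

r* = 8, q* = 3

For CES with ρ = -1, MRS = (2/3)·(q/r)^2.
Tangency: set MRS = p_r/p_q = 5/(160/3) = 3/32.
So (q/r)^2 = 9/64; taking the square root, q/r = 0.375, i.e. q = 0.375·r.
Substitute into the budget 5·r + (160/3)·q = 200: 25·r = 200, so r* = 8 and q* = 0.375·8 = 3.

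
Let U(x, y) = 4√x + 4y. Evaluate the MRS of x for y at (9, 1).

MU_x = 4/(2√x), MU_y = 4.
MRS = 4/(2√x) ÷ 4.
At (9, 1): MRS = 1/6.
That is, one extra unit of x is worth 1/6 units of y at the margin.

MRS = 1/6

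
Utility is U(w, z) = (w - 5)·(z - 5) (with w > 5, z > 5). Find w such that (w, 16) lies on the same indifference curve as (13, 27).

w = 21

U(13, 27) = 176.
Set U(w, 16) = 176 and solve.
With z = 16: (16 − 5) = 11, so (w − 5) = 176/11 = 16.
So w = 5 + 16 = 21.
Check: U(21, 16) = 176.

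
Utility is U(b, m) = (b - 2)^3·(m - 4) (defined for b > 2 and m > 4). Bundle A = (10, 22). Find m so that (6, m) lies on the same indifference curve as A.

m = 148

U(10, 22) = 9216.
Set U(6, m) = 9216 and solve.
With b = 6: (6 − 2)^3 = 64, so (m − 4) = 9216/64 = 144.
So m = 4 + 144 = 148.
Check: U(6, 148) = 9216.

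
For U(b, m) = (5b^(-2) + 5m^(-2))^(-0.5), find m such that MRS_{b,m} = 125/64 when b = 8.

m = 10

For CES with ρ = -2, MRS = (m/b)^3.
Setting (m/8)^3 = 125/64 gives m/8 = 1.25 and m = 10.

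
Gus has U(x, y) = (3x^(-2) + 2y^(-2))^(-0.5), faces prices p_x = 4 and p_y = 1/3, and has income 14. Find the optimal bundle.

x* = 3, y* = 6

For CES with ρ = -2, MRS = (3/2)·(y/x)^3.
Tangency: set MRS = p_x/p_y = 4/(1/3) = 12.
So (y/x)^3 = 8; taking the cube root, y/x = 2, i.e. y = 2·x.
Substitute into the budget 4·x + (1/3)·y = 14: (14/3)·x = 14, so x* = 3 and y* = 2·3 = 6.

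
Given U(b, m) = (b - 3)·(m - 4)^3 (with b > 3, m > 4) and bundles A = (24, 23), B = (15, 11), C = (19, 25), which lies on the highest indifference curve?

Evaluate utility at each bundle:
U(A) = 144039.
U(B) = 4116.
U(C) = 148176.
Highest utility is C, so C ≻ A ≻ B.

Bundle C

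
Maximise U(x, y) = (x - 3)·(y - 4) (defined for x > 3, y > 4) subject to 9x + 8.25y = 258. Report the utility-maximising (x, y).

x* = 14, y* = 16

MU_x = (y−4), MU_y = (x−3).
MRS = (y−4)/(x−3).
Tangency: set MRS = p_x/p_y = 9/8.25 = 12/11.
So (y − 4)/(x − 3) = 12/11, i.e. (y − 4) = (12/11)·(x − 3).
Rewrite the budget in excess-of-subsistence terms: 9·(x − 3) + 8.25·(y − 4) = 258 − 9·3 − 8.25·4 = 198.
Substituting, 18·(x − 3) = 198, so x − 3 = 11 and x* = 14.
Then y − 4 = (12/11)·11 = 12, so y* = 16.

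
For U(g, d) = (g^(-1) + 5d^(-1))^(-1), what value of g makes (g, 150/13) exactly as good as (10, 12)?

g = 12

U depends on (g, d) only through S = g^(-1) + 5d^(-1), so equal utility means equal S. At (10, 12): S = 31/60.
With d = 150/13: 5·(150/13)^(-1) = 13/30, so g^(-1) = 31/60 − 13/30 = 1/12.
Hence g = 1/(1/12) = 12.
Check: U(12, 150/13) = 1.9355.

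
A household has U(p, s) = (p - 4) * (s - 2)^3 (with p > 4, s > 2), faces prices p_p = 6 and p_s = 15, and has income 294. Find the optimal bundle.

p* = 14, s* = 14

MU_p = (s−2)^3, MU_s = 3·(p−4)·(s−2)^2.
MRS = (1/3)·(s−2)/(p−4).
Tangency: set MRS = p_p/p_s = 6/15 = 0.4.
So (1/3)·(s − 2)/(p − 4) = 0.4, i.e. (s − 2) = 1.2·(p − 4).
Rewrite the budget in excess-of-subsistence terms: 6·(p − 4) + 15·(s − 2) = 294 − 6·4 − 15·2 = 240.
Substituting, 24·(p − 4) = 240, so p − 4 = 10 and p* = 14.
Then s − 2 = 1.2·10 = 12, so s* = 14.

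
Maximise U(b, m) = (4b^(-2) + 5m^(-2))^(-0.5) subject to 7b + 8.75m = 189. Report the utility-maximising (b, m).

For CES with ρ = -2, MRS = (4/5)·(m/b)^3.
Tangency: set MRS = p_b/p_m = 7/8.75 = 0.8.
So (m/b)^3 = 1; taking the cube root, m/b = 1, i.e. m = b.
Substitute into the budget 7·b + 8.75·m = 189: 15.75·b = 189, so b* = 12 and m* = 12.

b* = 12, m* = 12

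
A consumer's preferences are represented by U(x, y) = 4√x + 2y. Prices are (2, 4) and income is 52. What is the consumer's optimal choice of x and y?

MU_x = 4/(2√x), MU_y = 2.
MRS = 4/(2√x) ÷ 2.
Tangency: set MRS = p_x/p_y = 2/4 = 0.5.
MRS depends only on x: 1/√x = 0.5 ⇒ √x = 1/0.5 = 2 ⇒ x* = 4.
From the budget, 4·y = 52 − 2·4 = 44, so y* = 11.

x* = 4, y* = 11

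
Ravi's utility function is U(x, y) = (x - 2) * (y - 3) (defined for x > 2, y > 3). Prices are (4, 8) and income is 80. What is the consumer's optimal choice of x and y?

x* = 8, y* = 6

MU_x = (y−3), MU_y = (x−2).
MRS = (y−3)/(x−2).
Tangency: set MRS = p_x/p_y = 4/8 = 0.5.
So (y − 3)/(x − 2) = 0.5, i.e. (y − 3) = 0.5·(x − 2).
Rewrite the budget in excess-of-subsistence terms: 4·(x − 2) + 8·(y − 3) = 80 − 4·2 − 8·3 = 48.
Substituting, 8·(x − 2) = 48, so x − 2 = 6 and x* = 8.
Then y − 3 = 0.5·6 = 3, so y* = 6.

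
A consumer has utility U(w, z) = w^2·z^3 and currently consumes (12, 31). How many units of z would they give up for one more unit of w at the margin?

MRS = 31/18

MU_w = 2·w·z^3 and MU_z = 3·w^2·z^2.
MRS = MU_w/MU_z = (2/3)·z/w.
At (12, 31): MRS = 31/18.
That is, one extra unit of w is worth 31/18 units of z at the margin.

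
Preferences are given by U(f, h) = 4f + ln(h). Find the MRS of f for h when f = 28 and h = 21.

MRS = 84

MU_f = 4, MU_h = 1/h.
MRS = 4 ÷ (1/h).
At (28, 21): MRS = 84.
The indifference curve has slope −84 at this bundle.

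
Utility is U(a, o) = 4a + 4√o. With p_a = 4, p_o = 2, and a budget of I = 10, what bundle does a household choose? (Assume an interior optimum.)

a* = 2, o* = 1

MU_a = 4, MU_o = 4/(2√o).
MRS = 4 ÷ (4/(2√o)).
Tangency: set MRS = p_a/p_o = 4/2 = 2.
MRS depends only on o: 2·√o = 2 ⇒ √o = 2/2 = 1 ⇒ o* = 1.
From the budget, 4·a = 10 − 2·1 = 8, so a* = 2.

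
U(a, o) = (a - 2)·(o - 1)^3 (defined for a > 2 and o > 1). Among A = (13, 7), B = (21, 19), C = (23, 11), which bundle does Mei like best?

Evaluate utility at each bundle:
U(A) = 2376.
U(B) = 110808.
U(C) = 21000.
Highest utility is B, so B ≻ C ≻ A.

Bundle B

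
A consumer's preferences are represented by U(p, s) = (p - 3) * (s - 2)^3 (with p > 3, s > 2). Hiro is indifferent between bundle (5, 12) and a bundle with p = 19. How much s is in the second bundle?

U(5, 12) = 2000.
Set U(19, s) = 2000 and solve.
With p = 19: (19 − 3) = 16, so (s − 2)^3 = 2000/16 = 125.
Taking the cube root (with s > 2): s − 2 = 5, so s = 7.
Check: U(19, 7) = 2000.

s = 7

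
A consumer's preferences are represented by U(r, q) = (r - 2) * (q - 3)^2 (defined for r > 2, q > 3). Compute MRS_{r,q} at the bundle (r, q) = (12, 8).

MRS = 0.25

MU_r = (q−3)^2, MU_q = 2·(r−2)·(q−3).
MRS = (1/2)·(q−3)/(r−2).
At (12, 8): MRS = 0.25.
So at (12, 8) the consumer would give up 0.25 units of q for one more unit of r.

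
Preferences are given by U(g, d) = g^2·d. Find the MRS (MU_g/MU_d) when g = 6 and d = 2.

MU_g = 2·g·d and MU_d = g^2.
MRS = MU_g/MU_d = (2/1)·d/g.
At (6, 2): MRS = 2/3.
That is, one extra unit of g is worth 2/3 units of d at the margin.

MRS = 2/3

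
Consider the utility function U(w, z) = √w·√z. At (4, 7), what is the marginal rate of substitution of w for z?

MU_w = 0.5·w^(-0.5)·√z and MU_z = 0.5·√w·z^(-0.5).
MRS = MU_w/MU_z = z/w.
At (4, 7): MRS = 1.75.
That is, one extra unit of w is worth 1.75 units of z at the margin.

MRS = 1.75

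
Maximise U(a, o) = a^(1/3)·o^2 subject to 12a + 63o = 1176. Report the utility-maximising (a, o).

a* = 14, o* = 16

MU_a = 1/3·a^(-2/3)·o^2 and MU_o = 2·a^(1/3)·o.
MRS = MU_a/MU_o = (1/6)·o/a.
Tangency: set MRS = p_a/p_o = 12/63 = 4/21.
So (1/6)·o/a = 4/21, i.e. o = (8/7)·a.
Substitute into the budget 12·a + 63·o = 1176: 84·a = 1176, so a* = 14.
Then o* = (8/7)·14 = 16.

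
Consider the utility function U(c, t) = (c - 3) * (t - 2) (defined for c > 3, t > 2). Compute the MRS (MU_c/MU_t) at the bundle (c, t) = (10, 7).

MU_c = (t−2), MU_t = (c−3).
MRS = (t−2)/(c−3).
At (10, 7): MRS = 5/7.
That is, one extra unit of c is worth 5/7 units of t at the margin.

MRS = 5/7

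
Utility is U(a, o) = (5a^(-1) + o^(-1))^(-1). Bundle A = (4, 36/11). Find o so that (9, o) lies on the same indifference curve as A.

o = 1

U depends on (a, o) only through S = 5a^(-1) + o^(-1), so equal utility means equal S. At (4, 36/11): S = 14/9.
With a = 9: 5·9^(-1) = 5/9, so o^(-1) = 14/9 − 5/9 = 1.
Hence o = 1/1 = 1.
Check: U(9, 1) = 0.6429.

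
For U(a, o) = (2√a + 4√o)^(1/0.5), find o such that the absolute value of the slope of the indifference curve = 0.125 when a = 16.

For CES with ρ = 0.5, MRS = (2/4)·√(o/a).
Setting (2/4)·√(o/16) = 0.125 gives √(o/16) = 0.25, so o/16 = 1/16 and o = 1.

o = 1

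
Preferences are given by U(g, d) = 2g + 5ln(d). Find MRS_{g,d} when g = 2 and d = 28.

MU_g = 2, MU_d = 5/d.
MRS = 2 ÷ (5/d).
At (2, 28): MRS = 11.2.
So at (2, 28) the consumer would give up 11.2 units of d for one more unit of g.

MRS = 11.2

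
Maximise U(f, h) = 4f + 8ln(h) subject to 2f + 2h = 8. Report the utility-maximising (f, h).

f* = 2, h* = 2

MU_f = 4, MU_h = 8/h.
MRS = 4 ÷ (8/h).
Tangency: set MRS = p_f/p_h = 2/2 = 1.
MRS depends only on h: 0.5·h = 1 ⇒ h* = 1/0.5 = 2.
From the budget, 2·f = 8 − 2·2 = 4, so f* = 2.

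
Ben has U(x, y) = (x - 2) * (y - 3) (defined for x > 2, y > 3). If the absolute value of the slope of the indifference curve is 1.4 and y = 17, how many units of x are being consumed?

MU_x = (y−3), MU_y = (x−2).
MRS = (y−3)/(x−2).
Substitute y = 17: MRS = 14/(x − 2). Setting this equal to 1.4 gives x − 2 = 14/1.4 = 10, so x = 12.

x = 12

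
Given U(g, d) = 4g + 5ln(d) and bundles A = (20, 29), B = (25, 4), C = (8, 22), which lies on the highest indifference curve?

Evaluate utility at each bundle:
U(A) = 96.836.
U(B) = 106.931.
U(C) = 47.455.
Highest utility is B, so B ≻ A ≻ C.

Bundle B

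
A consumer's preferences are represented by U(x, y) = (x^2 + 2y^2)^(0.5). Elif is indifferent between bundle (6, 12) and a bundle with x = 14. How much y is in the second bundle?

U depends on (x, y) only through S = x^2 + 2y^2, so equal utility means equal S. At (6, 12): S = 324.
With x = 14: 14^2 = 196, so 2y^2 = 324 − 196 = 128, i.e. y^2 = 64.
Hence y = √64 = 8.
Check: U(14, 8) = 18.

y = 8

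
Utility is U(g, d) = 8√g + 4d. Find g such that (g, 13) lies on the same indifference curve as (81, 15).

U(81, 15) = 132.
Set U(g, 13) = 132 and solve.
With d = 13: 8√g = 132 − 4·13 = 80, so √g = 10 and g = 100.
Check: U(100, 13) = 132.

g = 100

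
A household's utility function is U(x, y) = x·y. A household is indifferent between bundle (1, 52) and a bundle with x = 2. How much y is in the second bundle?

U(1, 52) = 52.
Set U(2, y) = 52 and solve.
With x = 2: y = 52/2 = 26.
Check: U(2, 26) = 52.

y = 26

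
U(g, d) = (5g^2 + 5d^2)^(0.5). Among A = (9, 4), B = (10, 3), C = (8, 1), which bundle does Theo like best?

Bundle B

Evaluate utility at each bundle:
U(A) = 22.023.
U(B) = 23.345.
U(C) = 18.028.
Highest utility is B, so B ≻ A ≻ C.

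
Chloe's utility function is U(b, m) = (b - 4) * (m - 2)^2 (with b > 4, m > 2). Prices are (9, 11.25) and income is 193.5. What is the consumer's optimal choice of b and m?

MU_b = (m−2)^2, MU_m = 2·(b−4)·(m−2).
MRS = (1/2)·(m−2)/(b−4).
Tangency: set MRS = p_b/p_m = 9/11.25 = 0.8.
So (1/2)·(m − 2)/(b − 4) = 0.8, i.e. (m − 2) = 1.6·(b − 4).
Rewrite the budget in excess-of-subsistence terms: 9·(b − 4) + 11.25·(m − 2) = 193.5 − 9·4 − 11.25·2 = 135.
Substituting, 27·(b − 4) = 135, so b − 4 = 5 and b* = 9.
Then m − 2 = 1.6·5 = 8, so m* = 10.

b* = 9, m* = 10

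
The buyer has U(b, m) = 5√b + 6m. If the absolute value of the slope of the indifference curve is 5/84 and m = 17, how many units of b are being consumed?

b = 49

MU_b = 5/(2√b), MU_m = 6.
MRS = 5/(2√b) ÷ 6.
MRS depends only on b: (5/12)/√b = 5/84 ⇒ √b = (5/12)/(5/84) = 7 ⇒ b = 49.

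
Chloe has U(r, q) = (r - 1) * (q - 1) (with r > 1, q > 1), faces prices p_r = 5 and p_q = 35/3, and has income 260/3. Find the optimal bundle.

MU_r = (q−1), MU_q = (r−1).
MRS = (q−1)/(r−1).
Tangency: set MRS = p_r/p_q = 5/(35/3) = 3/7.
So (q − 1)/(r − 1) = 3/7, i.e. (q − 1) = (3/7)·(r − 1).
Rewrite the budget in excess-of-subsistence terms: 5·(r − 1) + (35/3)·(q − 1) = 260/3 − 5·1 − (35/3)·1 = 70.
Substituting, 10·(r − 1) = 70, so r − 1 = 7 and r* = 8.
Then q − 1 = (3/7)·7 = 3, so q* = 4.

r* = 8, q* = 4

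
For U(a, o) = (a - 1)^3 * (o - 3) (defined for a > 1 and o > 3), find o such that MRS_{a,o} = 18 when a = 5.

MU_a = 3·(a−1)^2·(o−3), MU_o = (a−1)^3.
MRS = (3/1)·(o−3)/(a−1).
Substitute a = 5: MRS = (o − 3)/(4/3). Setting this equal to 18 gives o − 3 = 18·(4/3) = 24, so o = 27.

o = 27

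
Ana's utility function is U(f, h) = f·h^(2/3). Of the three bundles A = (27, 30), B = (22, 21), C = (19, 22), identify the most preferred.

Bundle A

Evaluate utility at each bundle:
U(A) = 260.682.
U(B) = 167.457.
U(C) = 149.177.
Highest utility is A, so A ≻ B ≻ C.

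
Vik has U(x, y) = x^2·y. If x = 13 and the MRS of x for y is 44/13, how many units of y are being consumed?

MU_x = 2·x·y and MU_y = x^2.
MRS = MU_x/MU_y = (2/1)·y/x.
Substitute x = 13: MRS = y/6.5. Setting y/6.5 = 44/13 gives y = (44/13)·6.5 = 22.

y = 22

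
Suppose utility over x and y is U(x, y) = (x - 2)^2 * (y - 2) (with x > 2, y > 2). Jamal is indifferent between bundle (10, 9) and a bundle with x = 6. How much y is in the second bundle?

y = 30

U(10, 9) = 448.
Set U(6, y) = 448 and solve.
With x = 6: (6 − 2)^2 = 16, so (y − 2) = 448/16 = 28.
So y = 2 + 28 = 30.
Check: U(6, 30) = 448.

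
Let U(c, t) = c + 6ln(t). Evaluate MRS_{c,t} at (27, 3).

MU_c = 1, MU_t = 6/t.
MRS = 1 ÷ (6/t).
At (27, 3): MRS = 0.5.
That is, one extra unit of c is worth 0.5 units of t at the margin.

MRS = 0.5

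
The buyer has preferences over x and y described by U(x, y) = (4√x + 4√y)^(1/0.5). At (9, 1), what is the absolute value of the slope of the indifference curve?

For CES with ρ = 0.5, MRS = √(y/x).
At (9, 1): MRS = 1/3.
So at (9, 1) the consumer would give up 1/3 units of y for one more unit of x.

MRS = 1/3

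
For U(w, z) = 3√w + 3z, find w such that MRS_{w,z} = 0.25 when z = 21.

w = 4

MU_w = 3/(2√w), MU_z = 3.
MRS = 3/(2√w) ÷ 3.
MRS depends only on w: 0.5/√w = 0.25 ⇒ √w = 0.5/0.25 = 2 ⇒ w = 4.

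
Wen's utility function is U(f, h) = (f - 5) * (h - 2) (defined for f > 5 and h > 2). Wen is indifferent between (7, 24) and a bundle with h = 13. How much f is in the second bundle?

f = 9

U(7, 24) = 44.
Set U(f, 13) = 44 and solve.
With h = 13: (13 − 2) = 11, so (f − 5) = 44/11 = 4.
So f = 5 + 4 = 9.
Check: U(9, 13) = 44.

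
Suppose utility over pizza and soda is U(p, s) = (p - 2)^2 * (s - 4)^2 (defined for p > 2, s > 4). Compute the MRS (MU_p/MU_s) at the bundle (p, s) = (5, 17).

MU_p = 2·(p−2)·(s−4)^2, MU_s = 2·(p−2)^2·(s−4).
MRS = (s−4)/(p−2).
At (5, 17): MRS = 13/3.
That is, one extra unit of p is worth 13/3 units of s at the margin.

MRS = 13/3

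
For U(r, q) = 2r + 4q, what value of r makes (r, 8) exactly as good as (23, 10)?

r = 27

U(23, 10) = 86.
Set U(r, 8) = 86 and solve.
2r + 4·8 = 86 ⇒ 2r = 54 ⇒ r = 27.
Check: U(27, 8) = 86.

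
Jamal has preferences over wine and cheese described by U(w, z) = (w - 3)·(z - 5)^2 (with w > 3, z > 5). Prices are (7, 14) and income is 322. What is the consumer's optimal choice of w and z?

w* = 14, z* = 16

MU_w = (z−5)^2, MU_z = 2·(w−3)·(z−5).
MRS = (1/2)·(z−5)/(w−3).
Tangency: set MRS = p_w/p_z = 7/14 = 0.5.
So (1/2)·(z − 5)/(w − 3) = 0.5, i.e. (z − 5) = (w − 3).
Rewrite the budget in excess-of-subsistence terms: 7·(w − 3) + 14·(z − 5) = 322 − 7·3 − 14·5 = 231.
Substituting, 21·(w − 3) = 231, so w − 3 = 11 and w* = 14.
Then z − 5 = 11, so z* = 16.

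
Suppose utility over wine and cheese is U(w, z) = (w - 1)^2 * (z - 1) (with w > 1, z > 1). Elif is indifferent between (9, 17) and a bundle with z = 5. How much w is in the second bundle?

U(9, 17) = 1024.
Set U(w, 5) = 1024 and solve.
With z = 5: (5 − 1) = 4, so (w − 1)^2 = 1024/4 = 256.
Taking the square root (with w > 1): w − 1 = 16, so w = 17.
Check: U(17, 5) = 1024.

w = 17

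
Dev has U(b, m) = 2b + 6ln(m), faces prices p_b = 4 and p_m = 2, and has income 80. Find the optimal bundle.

b* = 17, m* = 6

MU_b = 2, MU_m = 6/m.
MRS = 2 ÷ (6/m).
Tangency: set MRS = p_b/p_m = 4/2 = 2.
MRS depends only on m: (1/3)·m = 2 ⇒ m* = 2/(1/3) = 6.
From the budget, 4·b = 80 − 2·6 = 68, so b* = 17.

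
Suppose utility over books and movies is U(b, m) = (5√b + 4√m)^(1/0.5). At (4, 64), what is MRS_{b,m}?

MRS = 5

For CES with ρ = 0.5, MRS = (5/4)·√(m/b).
At (4, 64): MRS = 5.
So at (4, 64) the consumer would give up 5 units of m for one more unit of b.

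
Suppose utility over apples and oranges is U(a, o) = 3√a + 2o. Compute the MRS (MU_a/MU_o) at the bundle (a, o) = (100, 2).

MRS = 3/40

MU_a = 3/(2√a), MU_o = 2.
MRS = 3/(2√a) ÷ 2.
At (100, 2): MRS = 3/40.
The indifference curve has slope −3/40 at this bundle.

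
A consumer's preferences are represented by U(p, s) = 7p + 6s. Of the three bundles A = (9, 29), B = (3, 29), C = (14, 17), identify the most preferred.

Bundle A

Evaluate utility at each bundle:
U(A) = 237.
U(B) = 195.
U(C) = 200.
Highest utility is A, so A ≻ C ≻ B.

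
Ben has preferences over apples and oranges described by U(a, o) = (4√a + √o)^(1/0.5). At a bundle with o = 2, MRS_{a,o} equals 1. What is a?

a = 32

For CES with ρ = 0.5, MRS = (4/1)·√(o/a).
Setting (4/1)·√(2/a) = 1 gives √(2/a) = 0.25, so 2/a = 1/16 and a = 32.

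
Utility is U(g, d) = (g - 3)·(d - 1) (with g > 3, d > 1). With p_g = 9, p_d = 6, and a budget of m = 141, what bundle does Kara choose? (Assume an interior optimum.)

g* = 9, d* = 10

MU_g = (d−1), MU_d = (g−3).
MRS = (d−1)/(g−3).
Tangency: set MRS = p_g/p_d = 9/6 = 1.5.
So (d − 1)/(g − 3) = 1.5, i.e. (d − 1) = 1.5·(g − 3).
Rewrite the budget in excess-of-subsistence terms: 9·(g − 3) + 6·(d − 1) = 141 − 9·3 − 6·1 = 108.
Substituting, 18·(g − 3) = 108, so g − 3 = 6 and g* = 9.
Then d − 1 = 1.5·6 = 9, so d* = 10.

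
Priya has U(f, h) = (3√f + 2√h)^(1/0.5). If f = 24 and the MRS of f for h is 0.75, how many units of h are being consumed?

h = 6

For CES with ρ = 0.5, MRS = (3/2)·√(h/f).
Setting (3/2)·√(h/24) = 0.75 gives √(h/24) = 0.5, so h/24 = 0.25 and h = 6.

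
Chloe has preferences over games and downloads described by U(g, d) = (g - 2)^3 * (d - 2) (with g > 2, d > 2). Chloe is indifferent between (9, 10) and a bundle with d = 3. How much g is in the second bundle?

U(9, 10) = 2744.
Set U(g, 3) = 2744 and solve.
With d = 3: (3 − 2) = 1, so (g − 2)^3 = 2744/1 = 2744.
Taking the cube root (with g > 2): g − 2 = 14, so g = 16.
Check: U(16, 3) = 2744.

g = 16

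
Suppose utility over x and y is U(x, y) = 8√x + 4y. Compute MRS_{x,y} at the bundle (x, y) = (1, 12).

MU_x = 8/(2√x), MU_y = 4.
MRS = 8/(2√x) ÷ 4.
At (1, 12): MRS = 1.
So at (1, 12) the consumer would give up 1 units of y for one more unit of x.

MRS = 1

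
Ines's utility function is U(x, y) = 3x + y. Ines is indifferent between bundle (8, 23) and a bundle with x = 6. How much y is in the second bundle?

U(8, 23) = 47.
Set U(6, y) = 47 and solve.
3·6 + y = 47 ⇒ y = 29 ⇒ y = 29.
Check: U(6, 29) = 47.

y = 29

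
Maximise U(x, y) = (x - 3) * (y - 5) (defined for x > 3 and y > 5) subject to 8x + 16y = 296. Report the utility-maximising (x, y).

x* = 15, y* = 11

MU_x = (y−5), MU_y = (x−3).
MRS = (y−5)/(x−3).
Tangency: set MRS = p_x/p_y = 8/16 = 0.5.
So (y − 5)/(x − 3) = 0.5, i.e. (y − 5) = 0.5·(x − 3).
Rewrite the budget in excess-of-subsistence terms: 8·(x − 3) + 16·(y − 5) = 296 − 8·3 − 16·5 = 192.
Substituting, 16·(x − 3) = 192, so x − 3 = 12 and x* = 15.
Then y − 5 = 0.5·12 = 6, so y* = 11.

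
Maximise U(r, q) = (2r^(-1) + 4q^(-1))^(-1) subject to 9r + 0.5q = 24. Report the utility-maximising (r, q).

r* = 2, q* = 12

For CES with ρ = -1, MRS = (2/4)·(q/r)^2.
Tangency: set MRS = p_r/p_q = 9/0.5 = 18.
So (q/r)^2 = 36; taking the square root, q/r = 6, i.e. q = 6·r.
Substitute into the budget 9·r + 0.5·q = 24: 12·r = 24, so r* = 2 and q* = 6·2 = 12.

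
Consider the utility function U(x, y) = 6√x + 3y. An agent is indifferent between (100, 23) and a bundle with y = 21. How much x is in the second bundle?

x = 121

U(100, 23) = 129.
Set U(x, 21) = 129 and solve.
With y = 21: 6√x = 129 − 3·21 = 66, so √x = 11 and x = 121.
Check: U(121, 21) = 129.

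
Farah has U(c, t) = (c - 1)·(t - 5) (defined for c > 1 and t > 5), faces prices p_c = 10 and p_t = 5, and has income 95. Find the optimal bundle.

MU_c = (t−5), MU_t = (c−1).
MRS = (t−5)/(c−1).
Tangency: set MRS = p_c/p_t = 10/5 = 2.
So (t − 5)/(c − 1) = 2, i.e. (t − 5) = 2·(c − 1).
Rewrite the budget in excess-of-subsistence terms: 10·(c − 1) + 5·(t − 5) = 95 − 10·1 − 5·5 = 60.
Substituting, 20·(c − 1) = 60, so c − 1 = 3 and c* = 4.
Then t − 5 = 2·3 = 6, so t* = 11.

c* = 4, t* = 11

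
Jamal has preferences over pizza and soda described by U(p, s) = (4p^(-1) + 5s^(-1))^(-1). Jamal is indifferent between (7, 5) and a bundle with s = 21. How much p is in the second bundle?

p = 3

U depends on (p, s) only through S = 4p^(-1) + 5s^(-1), so equal utility means equal S. At (7, 5): S = 11/7.
With s = 21: 5·21^(-1) = 5/21, so 4p^(-1) = 11/7 − 5/21 = 4/3, i.e. p^(-1) = 1/3.
Hence p = 1/(1/3) = 3.
Check: U(3, 21) = 0.6364.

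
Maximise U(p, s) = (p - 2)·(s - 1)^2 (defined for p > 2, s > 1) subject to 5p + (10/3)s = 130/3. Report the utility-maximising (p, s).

MU_p = (s−1)^2, MU_s = 2·(p−2)·(s−1).
MRS = (1/2)·(s−1)/(p−2).
Tangency: set MRS = p_p/p_s = 5/(10/3) = 1.5.
So (1/2)·(s − 1)/(p − 2) = 1.5, i.e. (s − 1) = 3·(p − 2).
Rewrite the budget in excess-of-subsistence terms: 5·(p − 2) + (10/3)·(s − 1) = 130/3 − 5·2 − (10/3)·1 = 30.
Substituting, 15·(p − 2) = 30, so p − 2 = 2 and p* = 4.
Then s − 1 = 3·2 = 6, so s* = 7.

p* = 4, s* = 7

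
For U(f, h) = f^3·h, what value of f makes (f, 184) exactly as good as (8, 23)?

U(8, 23) = 11776.
Set U(f, 184) = 11776 and solve.
With h = 184: f^3 = 11776/184 = 64; taking the cube root, f = 4.
Check: U(4, 184) = 11776.

f = 4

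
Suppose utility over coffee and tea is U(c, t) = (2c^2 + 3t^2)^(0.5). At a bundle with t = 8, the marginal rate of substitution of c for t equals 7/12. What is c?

c = 7

For CES with ρ = 2, MRS = (2/3)·(t/c)^(-1).
Setting (2/3)·(8/c)^(-1) = 7/12 gives (8/c)^(-1) = 0.875, so 8/c = 8/7 and c = 7.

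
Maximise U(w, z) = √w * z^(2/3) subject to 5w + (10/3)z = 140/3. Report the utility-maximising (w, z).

MU_w = 0.5·w^(-0.5)·z^(2/3) and MU_z = 2/3·√w·z^(-1/3).
MRS = MU_w/MU_z = (0.75)·z/w.
Tangency: set MRS = p_w/p_z = 5/(10/3) = 1.5.
So (0.75)·z/w = 1.5, i.e. z = 2·w.
Substitute into the budget 5·w + (10/3)·z = 140/3: (35/3)·w = 140/3, so w* = 4.
Then z* = 2·4 = 8.

w* = 4, z* = 8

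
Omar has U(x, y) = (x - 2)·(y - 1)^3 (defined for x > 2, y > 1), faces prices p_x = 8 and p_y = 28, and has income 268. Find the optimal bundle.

MU_x = (y−1)^3, MU_y = 3·(x−2)·(y−1)^2.
MRS = (1/3)·(y−1)/(x−2).
Tangency: set MRS = p_x/p_y = 8/28 = 2/7.
So (1/3)·(y − 1)/(x − 2) = 2/7, i.e. (y − 1) = (6/7)·(x − 2).
Rewrite the budget in excess-of-subsistence terms: 8·(x − 2) + 28·(y − 1) = 268 − 8·2 − 28·1 = 224.
Substituting, 32·(x − 2) = 224, so x − 2 = 7 and x* = 9.
Then y − 1 = (6/7)·7 = 6, so y* = 7.

x* = 9, y* = 7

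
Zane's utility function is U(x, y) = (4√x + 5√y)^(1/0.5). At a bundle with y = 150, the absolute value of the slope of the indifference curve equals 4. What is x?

For CES with ρ = 0.5, MRS = (4/5)·√(y/x).
Setting (4/5)·√(150/x) = 4 gives √(150/x) = 5, so 150/x = 25 and x = 6.

x = 6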